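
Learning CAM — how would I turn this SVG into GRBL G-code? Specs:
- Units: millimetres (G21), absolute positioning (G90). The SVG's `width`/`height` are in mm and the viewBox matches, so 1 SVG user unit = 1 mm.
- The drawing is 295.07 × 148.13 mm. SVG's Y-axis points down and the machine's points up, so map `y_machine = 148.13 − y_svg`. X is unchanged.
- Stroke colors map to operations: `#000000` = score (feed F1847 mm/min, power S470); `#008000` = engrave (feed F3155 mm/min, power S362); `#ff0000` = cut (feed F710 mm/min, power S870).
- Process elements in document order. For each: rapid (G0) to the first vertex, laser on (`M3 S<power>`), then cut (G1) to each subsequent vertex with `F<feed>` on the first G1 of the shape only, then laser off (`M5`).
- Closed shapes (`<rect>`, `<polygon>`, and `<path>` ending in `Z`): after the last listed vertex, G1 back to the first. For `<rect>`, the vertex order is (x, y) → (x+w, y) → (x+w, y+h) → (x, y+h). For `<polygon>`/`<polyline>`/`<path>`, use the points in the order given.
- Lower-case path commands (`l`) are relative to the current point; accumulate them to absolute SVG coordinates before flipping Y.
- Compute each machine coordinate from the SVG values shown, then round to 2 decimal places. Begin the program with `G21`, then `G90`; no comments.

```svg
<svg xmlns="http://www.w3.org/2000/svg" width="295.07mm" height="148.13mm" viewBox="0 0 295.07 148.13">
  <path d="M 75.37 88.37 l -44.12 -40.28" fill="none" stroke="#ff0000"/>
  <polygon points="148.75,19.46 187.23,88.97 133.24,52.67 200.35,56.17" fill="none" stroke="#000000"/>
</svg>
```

1 u = 1 mm; y_m = 148.13 − y.

[1] `<path>` line segment, #ff0000→cut S870 F710: (75.37,59.76) → (31.25,100.04)

[2] `<polygon>` closed polygon, #000000→score S470 F1847: (148.75,128.67) → (187.23,59.16) → (133.24,95.46) → (200.35,91.96) → (148.75,128.67) (closed)

G21
G90
G0 X75.37 Y59.76
M3 S870
G1 X31.25 Y100.04 F710
M5
G0 X148.75 Y128.67
M3 S470
G1 X187.23 Y59.16 F1847
G1 X133.24 Y95.46
G1 X200.35 Y91.96
G1 X148.75 Y128.67
M5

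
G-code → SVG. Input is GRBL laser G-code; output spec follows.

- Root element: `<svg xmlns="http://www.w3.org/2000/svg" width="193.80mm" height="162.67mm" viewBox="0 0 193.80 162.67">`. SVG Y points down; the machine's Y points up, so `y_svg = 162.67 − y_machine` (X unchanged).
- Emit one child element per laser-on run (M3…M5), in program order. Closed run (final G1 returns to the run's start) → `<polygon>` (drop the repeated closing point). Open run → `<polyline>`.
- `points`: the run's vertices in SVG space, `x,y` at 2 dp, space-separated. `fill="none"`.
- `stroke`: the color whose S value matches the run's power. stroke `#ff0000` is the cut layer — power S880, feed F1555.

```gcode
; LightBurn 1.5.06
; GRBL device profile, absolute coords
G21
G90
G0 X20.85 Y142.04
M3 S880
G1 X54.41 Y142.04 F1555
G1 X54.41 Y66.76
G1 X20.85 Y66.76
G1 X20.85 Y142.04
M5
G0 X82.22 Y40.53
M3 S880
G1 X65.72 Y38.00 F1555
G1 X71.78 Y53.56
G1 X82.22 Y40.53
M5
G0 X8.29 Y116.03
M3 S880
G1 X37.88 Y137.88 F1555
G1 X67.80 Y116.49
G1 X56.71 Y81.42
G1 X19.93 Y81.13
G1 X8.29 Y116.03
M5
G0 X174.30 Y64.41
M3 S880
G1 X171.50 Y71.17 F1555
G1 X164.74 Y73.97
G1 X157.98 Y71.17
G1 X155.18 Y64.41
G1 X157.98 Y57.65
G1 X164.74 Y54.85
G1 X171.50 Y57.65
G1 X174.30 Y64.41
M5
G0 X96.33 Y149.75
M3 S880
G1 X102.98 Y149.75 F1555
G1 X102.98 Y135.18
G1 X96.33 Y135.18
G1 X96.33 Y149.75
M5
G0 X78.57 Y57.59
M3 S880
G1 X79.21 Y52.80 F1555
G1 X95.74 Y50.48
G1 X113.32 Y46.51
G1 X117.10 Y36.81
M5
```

<svg xmlns="http://www.w3.org/2000/svg" width="193.80mm" height="162.67mm" viewBox="0 0 193.80 162.67">
  <polygon points="20.85,20.63 54.41,20.63 54.41,95.91 20.85,95.91" fill="none" stroke="#ff0000"/>
  <polygon points="82.22,122.14 65.72,124.67 71.78,109.11" fill="none" stroke="#ff0000"/>
  <polygon points="8.29,46.64 37.88,24.79 67.80,46.18 56.71,81.25 19.93,81.54" fill="none" stroke="#ff0000"/>
  <polygon points="174.30,98.26 171.50,91.50 164.74,88.70 157.98,91.50 155.18,98.26 157.98,105.02 164.74,107.82 171.50,105.02" fill="none" stroke="#ff0000"/>
  <polygon points="96.33,12.92 102.98,12.92 102.98,27.49 96.33,27.49" fill="none" stroke="#ff0000"/>
  <polyline points="78.57,105.08 79.21,109.87 95.74,112.19 113.32,116.16 117.10,125.86" fill="none" stroke="#ff0000"/>
</svg>

Each laser-on run becomes one SVG element. Flip Y back into SVG space with y_svg = 162.67 − y_machine. Every run uses S880, so all elements get stroke `#ff0000` (cut).

Run 1: The run returns to its start, so emit a `<polygon>` with points (Y-flipped): 20.85,20.63 54.41,20.63 54.41,95.91 20.85,95.91.

Run 2: The run returns to its start, so emit a `<polygon>` with points (Y-flipped): 82.22,122.14 65.72,124.67 71.78,109.11.

Run 3: The run returns to its start, so emit a `<polygon>` with points (Y-flipped): 8.29,46.64 37.88,24.79 67.80,46.18 56.71,81.25 19.93,81.54.

Run 4: The run returns to its start, so emit a `<polygon>` with points (Y-flipped): 174.30,98.26 171.50,91.50 164.74,88.70 157.98,91.50 155.18,98.26 157.98,105.02 164.74,107.82 171.50,105.02.

Run 5: The run returns to its start, so emit a `<polygon>` with points (Y-flipped): 96.33,12.92 102.98,12.92 102.98,27.49 96.33,27.49.

Run 6: The run is open, so emit a `<polyline>` with points (Y-flipped): 78.57,105.08 79.21,109.87 95.74,112.19 113.32,116.16 117.10,125.86.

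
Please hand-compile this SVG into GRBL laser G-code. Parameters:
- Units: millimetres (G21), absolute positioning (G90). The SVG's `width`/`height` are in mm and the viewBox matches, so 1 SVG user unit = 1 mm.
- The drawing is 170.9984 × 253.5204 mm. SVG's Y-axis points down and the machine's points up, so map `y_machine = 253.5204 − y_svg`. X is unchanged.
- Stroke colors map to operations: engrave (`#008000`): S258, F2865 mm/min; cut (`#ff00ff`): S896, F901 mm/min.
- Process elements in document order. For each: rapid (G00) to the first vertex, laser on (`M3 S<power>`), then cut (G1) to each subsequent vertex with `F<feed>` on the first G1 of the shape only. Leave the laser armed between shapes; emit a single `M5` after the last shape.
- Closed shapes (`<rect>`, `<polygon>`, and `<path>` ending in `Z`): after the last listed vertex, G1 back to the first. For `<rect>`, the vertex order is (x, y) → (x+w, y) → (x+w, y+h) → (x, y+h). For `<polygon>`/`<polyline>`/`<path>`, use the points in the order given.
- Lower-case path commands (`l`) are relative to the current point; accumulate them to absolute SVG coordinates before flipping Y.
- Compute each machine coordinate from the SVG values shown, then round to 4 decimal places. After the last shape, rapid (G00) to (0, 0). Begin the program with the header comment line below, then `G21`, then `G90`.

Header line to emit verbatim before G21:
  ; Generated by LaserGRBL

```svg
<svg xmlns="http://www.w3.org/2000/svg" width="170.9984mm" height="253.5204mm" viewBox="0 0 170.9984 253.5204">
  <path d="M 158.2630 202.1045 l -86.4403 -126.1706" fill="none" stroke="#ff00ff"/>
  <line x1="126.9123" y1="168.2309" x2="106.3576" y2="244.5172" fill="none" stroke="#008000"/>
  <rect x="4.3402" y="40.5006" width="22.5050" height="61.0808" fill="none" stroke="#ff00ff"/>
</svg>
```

; Generated by LaserGRBL
G21
G90
G00 X158.2630 Y51.4159
M3 S896
G1 X71.8227 Y177.5865 F901
G00 X126.9123 Y85.2895
M3 S258
G1 X106.3576 Y9.0032 F2865
G00 X4.3402 Y213.0198
M3 S896
G1 X26.8452 Y213.0198 F901
G1 X26.8452 Y151.9390
G1 X4.3402 Y151.9390
G1 X4.3402 Y213.0198
M5
G00 X0.0000 Y0.0000

viewBox `0 0 170.9984 253.5204` with mm width/height → 1 unit = 1 mm. Flip: y_m = 253.5204 − y_svg.

**Shape 1** — `<path>` line segment, stroke `#ff00ff` → cut (S896, F901). Machine vertices: (158.2630,51.4159) → (71.8227,177.5865). Open path.

**Shape 2** — `<line>` line segment, stroke `#008000` → engrave (S258, F2865). Machine vertices: (126.9123,85.2895) → (106.3576,9.0032). Open path.

**Shape 3** — `<rect>` rectangle, stroke `#ff00ff` → cut (S896, F901). Machine vertices: (4.3402,213.0198) → (26.8452,213.0198) → (26.8452,151.9390) → (4.3402,151.9390) → (4.3402,213.0198). Closed: final G1 returns to the first vertex.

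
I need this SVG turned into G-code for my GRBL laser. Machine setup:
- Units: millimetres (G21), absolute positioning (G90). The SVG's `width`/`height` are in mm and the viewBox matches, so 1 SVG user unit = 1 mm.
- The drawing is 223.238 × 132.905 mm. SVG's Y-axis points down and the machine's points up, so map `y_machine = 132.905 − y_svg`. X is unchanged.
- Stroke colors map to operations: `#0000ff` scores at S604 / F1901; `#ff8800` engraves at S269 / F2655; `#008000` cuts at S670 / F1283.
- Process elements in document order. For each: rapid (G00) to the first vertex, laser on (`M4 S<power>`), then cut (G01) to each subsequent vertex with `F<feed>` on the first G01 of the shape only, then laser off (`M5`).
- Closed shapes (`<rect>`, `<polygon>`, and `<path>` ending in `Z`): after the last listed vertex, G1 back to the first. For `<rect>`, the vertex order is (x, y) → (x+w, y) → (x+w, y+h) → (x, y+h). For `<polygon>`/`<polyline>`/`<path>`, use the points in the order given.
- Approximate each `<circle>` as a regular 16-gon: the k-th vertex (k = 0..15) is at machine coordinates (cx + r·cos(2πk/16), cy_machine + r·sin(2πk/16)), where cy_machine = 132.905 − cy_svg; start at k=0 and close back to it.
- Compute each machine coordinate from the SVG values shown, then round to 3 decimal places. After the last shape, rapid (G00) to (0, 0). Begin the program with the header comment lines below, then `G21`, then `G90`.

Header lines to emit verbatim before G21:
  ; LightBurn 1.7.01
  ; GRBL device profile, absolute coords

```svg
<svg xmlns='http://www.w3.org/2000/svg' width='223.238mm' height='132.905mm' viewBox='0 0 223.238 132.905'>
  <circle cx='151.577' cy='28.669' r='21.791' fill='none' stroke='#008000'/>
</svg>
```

; LightBurn 1.7.01
; GRBL device profile, absolute coords
G21
G90
G00 X173.368 Y104.236
M4 S670
G01 X171.709 Y112.575 F1283
G01 X166.986 Y119.645
G01 X159.916 Y124.368
G01 X151.577 Y126.027
G01 X143.238 Y124.368
G01 X136.168 Y119.645
G01 X131.445 Y112.575
G01 X129.786 Y104.236
G01 X131.445 Y95.897
G01 X136.168 Y88.827
G01 X143.238 Y84.104
G01 X151.577 Y82.445
G01 X159.916 Y84.104
G01 X166.986 Y88.827
G01 X171.709 Y95.897
G01 X173.368 Y104.236
M5
G00 X0.000 Y0.000

Since the viewBox matches the mm dimensions, user units are millimetres directly. The only transform is the Y-flip y_m = 132.905 − y_svg.

Shape 1 is a circle drawn with `<circle>`. Its stroke #008000 means cut at S670, F1283. After flipping Y the toolpath is (173.368,104.236) → (171.709,112.575) → (166.986,119.645) → (159.916,124.368) → (151.577,126.027) → (143.238,124.368) → (136.168,119.645) → (131.445,112.575) → (129.786,104.236) → (131.445,95.897) → (136.168,88.827) → (143.238,84.104) → (151.577,82.445) → (159.916,84.104) → (166.986,88.827) → (171.709,95.897) → (173.368,104.236), returning to the start.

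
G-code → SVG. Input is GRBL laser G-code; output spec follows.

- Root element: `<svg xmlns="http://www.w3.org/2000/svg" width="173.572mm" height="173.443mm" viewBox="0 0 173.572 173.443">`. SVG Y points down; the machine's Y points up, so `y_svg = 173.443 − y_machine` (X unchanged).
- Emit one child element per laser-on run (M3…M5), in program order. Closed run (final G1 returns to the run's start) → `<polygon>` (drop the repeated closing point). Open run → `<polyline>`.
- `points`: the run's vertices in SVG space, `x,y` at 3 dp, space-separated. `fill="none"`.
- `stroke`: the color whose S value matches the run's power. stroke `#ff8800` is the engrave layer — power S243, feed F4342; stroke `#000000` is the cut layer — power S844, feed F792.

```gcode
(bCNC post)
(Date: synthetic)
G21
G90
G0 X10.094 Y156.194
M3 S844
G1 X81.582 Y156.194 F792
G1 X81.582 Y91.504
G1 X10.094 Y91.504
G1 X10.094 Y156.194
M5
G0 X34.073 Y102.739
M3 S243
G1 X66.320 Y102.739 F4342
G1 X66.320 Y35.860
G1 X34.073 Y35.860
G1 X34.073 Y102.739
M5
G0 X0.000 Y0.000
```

<svg xmlns="http://www.w3.org/2000/svg" width="173.572mm" height="173.443mm" viewBox="0 0 173.572 173.443">
  <polygon points="10.094,17.249 81.582,17.249 81.582,81.939 10.094,81.939" fill="none" stroke="#000000"/>
  <polygon points="34.073,70.704 66.320,70.704 66.320,137.583 34.073,137.583" fill="none" stroke="#ff8800"/>
</svg>

y_svg = 173.443 − y_m.

[1] S844→`#000000` (cut); closed run; points: 10.094,17.249 81.582,17.249 81.582,81.939 10.094,81.939

[2] S243→`#ff8800` (engrave); closed run; points: 34.073,70.704 66.320,70.704 66.320,137.583 34.073,137.583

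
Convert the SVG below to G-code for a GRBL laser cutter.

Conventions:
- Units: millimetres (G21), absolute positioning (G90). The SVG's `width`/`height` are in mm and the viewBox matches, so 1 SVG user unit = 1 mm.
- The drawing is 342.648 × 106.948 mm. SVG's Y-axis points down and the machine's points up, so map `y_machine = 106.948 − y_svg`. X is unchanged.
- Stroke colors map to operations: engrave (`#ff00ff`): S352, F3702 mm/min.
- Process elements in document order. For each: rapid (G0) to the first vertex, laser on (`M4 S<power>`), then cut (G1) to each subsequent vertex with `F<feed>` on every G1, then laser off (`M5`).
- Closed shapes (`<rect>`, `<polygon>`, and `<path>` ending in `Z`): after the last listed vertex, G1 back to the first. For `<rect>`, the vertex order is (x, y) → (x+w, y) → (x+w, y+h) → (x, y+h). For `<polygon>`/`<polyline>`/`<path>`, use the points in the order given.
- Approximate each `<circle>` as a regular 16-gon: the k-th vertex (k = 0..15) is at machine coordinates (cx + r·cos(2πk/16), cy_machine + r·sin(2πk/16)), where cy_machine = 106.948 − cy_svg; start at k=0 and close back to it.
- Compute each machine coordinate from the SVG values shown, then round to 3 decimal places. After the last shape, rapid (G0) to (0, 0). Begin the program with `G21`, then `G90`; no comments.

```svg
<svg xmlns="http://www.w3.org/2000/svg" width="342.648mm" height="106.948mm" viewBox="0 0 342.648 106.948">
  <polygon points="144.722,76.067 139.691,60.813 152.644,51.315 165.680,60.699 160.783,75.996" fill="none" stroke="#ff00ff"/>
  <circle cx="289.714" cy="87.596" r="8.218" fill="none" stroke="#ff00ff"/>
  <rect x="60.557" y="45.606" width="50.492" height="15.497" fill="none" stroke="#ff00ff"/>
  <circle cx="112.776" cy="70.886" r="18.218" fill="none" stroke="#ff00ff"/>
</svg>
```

G21
G90
G0 X144.722 Y30.881
M4 S352
G1 X139.691 Y46.135 F3702
G1 X152.644 Y55.633 F3702
G1 X165.680 Y46.249 F3702
G1 X160.783 Y30.952 F3702
G1 X144.722 Y30.881 F3702
M5
G0 X297.932 Y19.352
M4 S352
G1 X297.306 Y22.497 F3702
G1 X295.525 Y25.163 F3702
G1 X292.859 Y26.944 F3702
G1 X289.714 Y27.570 F3702
G1 X286.569 Y26.944 F3702
G1 X283.903 Y25.163 F3702
G1 X282.122 Y22.497 F3702
G1 X281.496 Y19.352 F3702
G1 X282.122 Y16.207 F3702
G1 X283.903 Y13.541 F3702
G1 X286.569 Y11.760 F3702
G1 X289.714 Y11.134 F3702
G1 X292.859 Y11.760 F3702
G1 X295.525 Y13.541 F3702
G1 X297.306 Y16.207 F3702
G1 X297.932 Y19.352 F3702
M5
G0 X60.557 Y61.342
M4 S352
G1 X111.049 Y61.342 F3702
G1 X111.049 Y45.845 F3702
G1 X60.557 Y45.845 F3702
G1 X60.557 Y61.342 F3702
M5
G0 X130.994 Y36.062
M4 S352
G1 X129.607 Y43.034 F3702
G1 X125.658 Y48.944 F3702
G1 X119.748 Y52.893 F3702
G1 X112.776 Y54.280 F3702
G1 X105.804 Y52.893 F3702
G1 X99.894 Y48.944 F3702
G1 X95.945 Y43.034 F3702
G1 X94.558 Y36.062 F3702
G1 X95.945 Y29.090 F3702
G1 X99.894 Y23.180 F3702
G1 X105.804 Y19.231 F3702
G1 X112.776 Y17.844 F3702
G1 X119.748 Y19.231 F3702
G1 X125.658 Y23.180 F3702
G1 X129.607 Y29.090 F3702
G1 X130.994 Y36.062 F3702
M5
G0 X0.000 Y0.000

Since the viewBox matches the mm dimensions, user units are millimetres directly. The only transform is the Y-flip y_m = 106.948 − y_svg.

Shape 1 is a regular polygon drawn with `<polygon>`. Its stroke #ff00ff means engrave at S352, F3702. After flipping Y the toolpath is (144.722,30.881) → (139.691,46.135) → (152.644,55.633) → (165.680,46.249) → (160.783,30.952) → (144.722,30.881), returning to the start.

Shape 2 is a circle drawn with `<circle>`. Its stroke #ff00ff means engrave at S352, F3702. After flipping Y the toolpath is (297.932,19.352) → (297.306,22.497) → (295.525,25.163) → (292.859,26.944) → (289.714,27.570) → (286.569,26.944) → (283.903,25.163) → (282.122,22.497) → (281.496,19.352) → (282.122,16.207) → (283.903,13.541) → (286.569,11.760) → (289.714,11.134) → (292.859,11.760) → (295.525,13.541) → (297.306,16.207) → (297.932,19.352), returning to the start.

Shape 3 is a rectangle drawn with `<rect>`. Its stroke #ff00ff means engrave at S352, F3702. After flipping Y the toolpath is (60.557,61.342) → (111.049,61.342) → (111.049,45.845) → (60.557,45.845) → (60.557,61.342), returning to the start.

Shape 4 is a circle drawn with `<circle>`. Its stroke #ff00ff means engrave at S352, F3702. After flipping Y the toolpath is (130.994,36.062) → (129.607,43.034) → (125.658,48.944) → (119.748,52.893) → (112.776,54.280) → (105.804,52.893) → (99.894,48.944) → (95.945,43.034) → (94.558,36.062) → (95.945,29.090) → (99.894,23.180) → (105.804,19.231) → (112.776,17.844) → (119.748,19.231) → (125.658,23.180) → (129.607,29.090) → (130.994,36.062), returning to the start.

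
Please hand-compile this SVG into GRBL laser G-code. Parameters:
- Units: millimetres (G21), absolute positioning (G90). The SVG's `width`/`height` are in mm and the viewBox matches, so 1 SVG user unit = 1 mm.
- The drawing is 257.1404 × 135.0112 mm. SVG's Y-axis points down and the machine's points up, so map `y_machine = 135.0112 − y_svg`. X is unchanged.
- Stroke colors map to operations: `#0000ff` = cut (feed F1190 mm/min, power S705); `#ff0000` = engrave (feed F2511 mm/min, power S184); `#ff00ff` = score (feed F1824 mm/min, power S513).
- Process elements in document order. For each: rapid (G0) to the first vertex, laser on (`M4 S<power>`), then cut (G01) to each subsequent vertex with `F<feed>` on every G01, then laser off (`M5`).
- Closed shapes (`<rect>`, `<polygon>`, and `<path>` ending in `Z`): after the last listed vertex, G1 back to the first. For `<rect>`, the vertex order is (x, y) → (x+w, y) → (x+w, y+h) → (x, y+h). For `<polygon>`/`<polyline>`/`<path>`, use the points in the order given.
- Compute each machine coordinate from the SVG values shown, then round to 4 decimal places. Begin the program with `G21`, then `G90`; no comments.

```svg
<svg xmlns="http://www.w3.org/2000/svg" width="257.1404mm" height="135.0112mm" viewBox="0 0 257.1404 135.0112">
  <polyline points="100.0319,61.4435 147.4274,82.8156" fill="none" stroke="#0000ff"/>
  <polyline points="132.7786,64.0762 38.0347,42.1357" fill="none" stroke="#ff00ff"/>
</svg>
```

G21
G90
G0 X100.0319 Y73.5677
M4 S705
G01 X147.4274 Y52.1956 F1190
M5
G0 X132.7786 Y70.9350
M4 S513
G01 X38.0347 Y92.8755 F1824
M5

Since the viewBox matches the mm dimensions, user units are millimetres directly. The only transform is the Y-flip y_m = 135.0112 − y_svg.

Shape 1 is a line segment drawn with `<polyline>`. Its stroke #0000ff means cut at S705, F1190. After flipping Y the toolpath is (100.0319,73.5677) → (147.4274,52.1956).

Shape 2 is a line segment drawn with `<polyline>`. Its stroke #ff00ff means score at S513, F1824. After flipping Y the toolpath is (132.7786,70.9350) → (38.0347,92.8755).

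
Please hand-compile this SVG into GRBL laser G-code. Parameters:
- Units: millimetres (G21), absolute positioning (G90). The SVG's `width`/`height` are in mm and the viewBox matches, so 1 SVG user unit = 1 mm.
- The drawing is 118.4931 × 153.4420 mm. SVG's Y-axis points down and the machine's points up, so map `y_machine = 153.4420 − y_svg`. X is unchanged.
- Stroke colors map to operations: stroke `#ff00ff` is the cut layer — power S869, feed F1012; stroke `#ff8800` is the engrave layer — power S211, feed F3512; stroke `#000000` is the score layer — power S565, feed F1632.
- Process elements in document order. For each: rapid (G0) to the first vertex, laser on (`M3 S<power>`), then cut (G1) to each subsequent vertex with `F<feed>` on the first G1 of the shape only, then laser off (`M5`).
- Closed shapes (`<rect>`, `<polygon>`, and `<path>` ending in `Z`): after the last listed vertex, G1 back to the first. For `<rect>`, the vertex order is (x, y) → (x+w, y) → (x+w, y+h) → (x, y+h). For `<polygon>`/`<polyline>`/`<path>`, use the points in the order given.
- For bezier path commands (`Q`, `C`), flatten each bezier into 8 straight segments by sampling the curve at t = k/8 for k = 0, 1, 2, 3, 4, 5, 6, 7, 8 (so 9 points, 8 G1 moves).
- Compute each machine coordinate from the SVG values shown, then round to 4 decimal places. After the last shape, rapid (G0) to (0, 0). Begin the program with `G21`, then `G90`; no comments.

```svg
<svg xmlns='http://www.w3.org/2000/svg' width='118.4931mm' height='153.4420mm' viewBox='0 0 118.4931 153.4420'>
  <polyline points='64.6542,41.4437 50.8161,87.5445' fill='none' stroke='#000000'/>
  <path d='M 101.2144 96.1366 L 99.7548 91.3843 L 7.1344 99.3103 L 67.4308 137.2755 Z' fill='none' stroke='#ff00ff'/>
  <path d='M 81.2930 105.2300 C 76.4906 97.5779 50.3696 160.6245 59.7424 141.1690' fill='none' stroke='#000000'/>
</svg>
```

G21
G90
G0 X64.6542 Y111.9983
M3 S565
G1 X50.8161 Y65.8975 F1632
M5
G0 X101.2144 Y57.3054
M3 S869
G1 X99.7548 Y62.0577 F1012
G1 X7.1344 Y54.1317
G1 X67.4308 Y16.1665
G1 X101.2144 Y57.3054
M5
G0 X81.2930 Y48.2120
M3 S565
G1 X78.6038 Y48.0668 F1632
G1 X74.5817 Y43.0888
G1 X69.8925 Y35.0735
G1 X65.2020 Y25.8162
G1 X61.1760 Y17.1122
G1 X58.4802 Y10.7568
G1 X57.7804 Y8.5453
G1 X59.7424 Y12.2730
M5
G0 X0.0000 Y0.0000

1 u = 1 mm; y_m = 153.4420 − y.

[1] `<polyline>` line segment, #000000→score S565 F1632: (64.6542,111.9983) → (50.8161,65.8975)

[2] `<path>` closed polygon, #ff00ff→cut S869 F1012: (101.2144,57.3054) → (99.7548,62.0577) → (7.1344,54.1317) → (67.4308,16.1665) → (101.2144,57.3054) (closed)

[3] `<path>` cubic bezier, #000000→score S565 F1632: (81.2930,48.2120) → (78.6038,48.0668) → (74.5817,43.0888) → (69.8925,35.0735) → (65.2020,25.8162) → (61.1760,17.1122) → (58.4802,10.7568) → (57.7804,8.5453) → (59.7424,12.2730)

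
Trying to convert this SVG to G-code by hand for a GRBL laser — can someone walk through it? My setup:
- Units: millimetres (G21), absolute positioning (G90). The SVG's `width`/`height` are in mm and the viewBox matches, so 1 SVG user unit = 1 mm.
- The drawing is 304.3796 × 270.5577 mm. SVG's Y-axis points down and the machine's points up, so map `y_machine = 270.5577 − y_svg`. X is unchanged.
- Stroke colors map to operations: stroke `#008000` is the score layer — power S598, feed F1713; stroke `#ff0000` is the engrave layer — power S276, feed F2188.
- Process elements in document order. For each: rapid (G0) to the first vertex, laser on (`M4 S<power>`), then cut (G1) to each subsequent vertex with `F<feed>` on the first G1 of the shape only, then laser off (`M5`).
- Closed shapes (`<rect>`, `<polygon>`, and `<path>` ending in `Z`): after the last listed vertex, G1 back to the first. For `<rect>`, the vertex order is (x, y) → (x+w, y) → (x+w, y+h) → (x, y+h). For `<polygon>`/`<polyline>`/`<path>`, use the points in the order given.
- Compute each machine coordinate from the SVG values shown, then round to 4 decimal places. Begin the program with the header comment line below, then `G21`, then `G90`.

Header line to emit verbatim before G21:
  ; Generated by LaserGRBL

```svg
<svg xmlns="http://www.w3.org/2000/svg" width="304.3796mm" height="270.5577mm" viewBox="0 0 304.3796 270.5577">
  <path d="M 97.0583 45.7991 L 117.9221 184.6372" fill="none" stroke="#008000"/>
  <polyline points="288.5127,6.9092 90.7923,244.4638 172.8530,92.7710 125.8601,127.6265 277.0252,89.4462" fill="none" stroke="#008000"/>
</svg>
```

; Generated by LaserGRBL
G21
G90
G0 X97.0583 Y224.7586
M4 S598
G1 X117.9221 Y85.9205 F1713
M5
G0 X288.5127 Y263.6485
M4 S598
G1 X90.7923 Y26.0939 F1713
G1 X172.8530 Y177.7867
G1 X125.8601 Y142.9312
G1 X277.0252 Y181.1115
M5

viewBox `0 0 304.3796 270.5577` with mm width/height → 1 unit = 1 mm. Flip: y_m = 270.5577 − y_svg.

**Shape 1** — `<path>` line segment, stroke `#008000` → score (S598, F1713). Machine vertices: (97.0583,224.7586) → (117.9221,85.9205). Open path.

**Shape 2** — `<polyline>` open polyline, stroke `#008000` → score (S598, F1713). Machine vertices: (288.5127,263.6485) → (90.7923,26.0939) → (172.8530,177.7867) → (125.8601,142.9312) → (277.0252,181.1115). Open path.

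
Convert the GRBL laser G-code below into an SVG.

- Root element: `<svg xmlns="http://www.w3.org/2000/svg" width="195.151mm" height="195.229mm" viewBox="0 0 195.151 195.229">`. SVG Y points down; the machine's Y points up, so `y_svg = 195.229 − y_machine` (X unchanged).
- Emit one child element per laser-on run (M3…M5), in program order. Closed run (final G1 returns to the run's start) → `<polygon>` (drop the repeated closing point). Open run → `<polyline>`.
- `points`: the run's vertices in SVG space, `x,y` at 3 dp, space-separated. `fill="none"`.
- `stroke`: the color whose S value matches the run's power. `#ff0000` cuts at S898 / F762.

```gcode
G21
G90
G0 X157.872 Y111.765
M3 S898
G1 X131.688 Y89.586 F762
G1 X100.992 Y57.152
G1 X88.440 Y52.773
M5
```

Each laser-on run becomes one SVG element. Flip Y back into SVG space with y_svg = 195.229 − y_machine. Every run uses S898, so all elements get stroke `#ff0000` (cut).

Run 1: The run is open, so emit a `<polyline>` with points (Y-flipped): 157.872,83.464 131.688,105.643 100.992,138.077 88.440,142.456.

<svg xmlns="http://www.w3.org/2000/svg" width="195.151mm" height="195.229mm" viewBox="0 0 195.151 195.229">
  <polyline points="157.872,83.464 131.688,105.643 100.992,138.077 88.440,142.456" fill="none" stroke="#ff0000"/>
</svg>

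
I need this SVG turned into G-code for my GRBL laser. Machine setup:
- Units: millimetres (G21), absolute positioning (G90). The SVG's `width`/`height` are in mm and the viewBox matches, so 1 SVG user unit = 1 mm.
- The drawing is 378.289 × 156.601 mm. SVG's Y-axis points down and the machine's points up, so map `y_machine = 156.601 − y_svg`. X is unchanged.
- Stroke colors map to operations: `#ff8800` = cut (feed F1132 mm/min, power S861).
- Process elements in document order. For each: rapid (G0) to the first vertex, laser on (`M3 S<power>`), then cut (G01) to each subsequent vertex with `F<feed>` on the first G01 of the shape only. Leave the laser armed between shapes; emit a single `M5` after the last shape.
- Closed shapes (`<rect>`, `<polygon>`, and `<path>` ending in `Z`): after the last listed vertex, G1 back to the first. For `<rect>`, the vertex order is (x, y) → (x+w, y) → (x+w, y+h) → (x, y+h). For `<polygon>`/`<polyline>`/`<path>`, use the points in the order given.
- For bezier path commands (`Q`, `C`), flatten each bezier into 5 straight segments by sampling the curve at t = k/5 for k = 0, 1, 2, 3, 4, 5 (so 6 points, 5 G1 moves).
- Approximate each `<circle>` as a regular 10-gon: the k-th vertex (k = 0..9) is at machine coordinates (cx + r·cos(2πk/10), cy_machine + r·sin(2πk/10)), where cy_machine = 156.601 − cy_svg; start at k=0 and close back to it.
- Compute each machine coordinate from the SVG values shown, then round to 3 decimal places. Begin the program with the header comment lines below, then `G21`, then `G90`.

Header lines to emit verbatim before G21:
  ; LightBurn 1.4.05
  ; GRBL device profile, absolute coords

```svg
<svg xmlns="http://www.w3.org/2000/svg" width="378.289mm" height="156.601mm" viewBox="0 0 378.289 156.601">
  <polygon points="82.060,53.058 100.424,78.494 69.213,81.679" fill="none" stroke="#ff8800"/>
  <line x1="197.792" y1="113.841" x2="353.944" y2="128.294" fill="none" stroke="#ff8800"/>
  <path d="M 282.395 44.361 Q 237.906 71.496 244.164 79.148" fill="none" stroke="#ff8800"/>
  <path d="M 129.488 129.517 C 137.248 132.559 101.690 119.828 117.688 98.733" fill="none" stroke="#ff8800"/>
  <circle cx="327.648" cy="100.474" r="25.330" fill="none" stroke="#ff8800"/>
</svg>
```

Since the viewBox matches the mm dimensions, user units are millimetres directly. The only transform is the Y-flip y_m = 156.601 − y_svg.

Shape 1 is a regular polygon drawn with `<polygon>`. Its stroke #ff8800 means cut at S861, F1132. After flipping Y the toolpath is (82.060,103.543) → (100.424,78.107) → (69.213,74.922) → (82.060,103.543), returning to the start.

Shape 2 is a line segment drawn with `<line>`. Its stroke #ff8800 means cut at S861, F1132. After flipping Y the toolpath is (197.792,42.760) → (353.944,28.307).

Shape 3 is a quadratic bezier drawn with `<path>`. Its stroke #ff8800 means cut at S861, F1132. After flipping Y the toolpath is (282.395,112.240) → (266.629,102.165) → (254.923,93.649) → (247.277,86.692) → (243.691,81.293) → (244.164,77.453).

Shape 4 is a cubic bezier drawn with `<path>`. Its stroke #ff8800 means cut at S861, F1132. After flipping Y the toolpath is (129.488,27.084) → (129.705,27.092) → (124.079,30.530) → (117.165,37.043) → (113.517,46.274) → (117.688,57.868).

Shape 5 is a circle drawn with `<circle>`. Its stroke #ff8800 means cut at S861, F1132. After flipping Y the toolpath is (352.978,56.127) → (348.140,71.016) → (335.475,80.217) → (319.821,80.217) → (307.156,71.016) → (302.318,56.127) → (307.156,41.238) → (319.821,32.037) → (335.475,32.037) → (348.140,41.238) → (352.978,56.127), returning to the start.

; LightBurn 1.4.05
; GRBL device profile, absolute coords
G21
G90
G0 X82.060 Y103.543
M3 S861
G01 X100.424 Y78.107 F1132
G01 X69.213 Y74.922
G01 X82.060 Y103.543
G0 X197.792 Y42.760
M3 S861
G01 X353.944 Y28.307 F1132
G0 X282.395 Y112.240
M3 S861
G01 X266.629 Y102.165 F1132
G01 X254.923 Y93.649
G01 X247.277 Y86.692
G01 X243.691 Y81.293
G01 X244.164 Y77.453
G0 X129.488 Y27.084
M3 S861
G01 X129.705 Y27.092 F1132
G01 X124.079 Y30.530
G01 X117.165 Y37.043
G01 X113.517 Y46.274
G01 X117.688 Y57.868
G0 X352.978 Y56.127
M3 S861
G01 X348.140 Y71.016 F1132
G01 X335.475 Y80.217
G01 X319.821 Y80.217
G01 X307.156 Y71.016
G01 X302.318 Y56.127
G01 X307.156 Y41.238
G01 X319.821 Y32.037
G01 X335.475 Y32.037
G01 X348.140 Y41.238
G01 X352.978 Y56.127
M5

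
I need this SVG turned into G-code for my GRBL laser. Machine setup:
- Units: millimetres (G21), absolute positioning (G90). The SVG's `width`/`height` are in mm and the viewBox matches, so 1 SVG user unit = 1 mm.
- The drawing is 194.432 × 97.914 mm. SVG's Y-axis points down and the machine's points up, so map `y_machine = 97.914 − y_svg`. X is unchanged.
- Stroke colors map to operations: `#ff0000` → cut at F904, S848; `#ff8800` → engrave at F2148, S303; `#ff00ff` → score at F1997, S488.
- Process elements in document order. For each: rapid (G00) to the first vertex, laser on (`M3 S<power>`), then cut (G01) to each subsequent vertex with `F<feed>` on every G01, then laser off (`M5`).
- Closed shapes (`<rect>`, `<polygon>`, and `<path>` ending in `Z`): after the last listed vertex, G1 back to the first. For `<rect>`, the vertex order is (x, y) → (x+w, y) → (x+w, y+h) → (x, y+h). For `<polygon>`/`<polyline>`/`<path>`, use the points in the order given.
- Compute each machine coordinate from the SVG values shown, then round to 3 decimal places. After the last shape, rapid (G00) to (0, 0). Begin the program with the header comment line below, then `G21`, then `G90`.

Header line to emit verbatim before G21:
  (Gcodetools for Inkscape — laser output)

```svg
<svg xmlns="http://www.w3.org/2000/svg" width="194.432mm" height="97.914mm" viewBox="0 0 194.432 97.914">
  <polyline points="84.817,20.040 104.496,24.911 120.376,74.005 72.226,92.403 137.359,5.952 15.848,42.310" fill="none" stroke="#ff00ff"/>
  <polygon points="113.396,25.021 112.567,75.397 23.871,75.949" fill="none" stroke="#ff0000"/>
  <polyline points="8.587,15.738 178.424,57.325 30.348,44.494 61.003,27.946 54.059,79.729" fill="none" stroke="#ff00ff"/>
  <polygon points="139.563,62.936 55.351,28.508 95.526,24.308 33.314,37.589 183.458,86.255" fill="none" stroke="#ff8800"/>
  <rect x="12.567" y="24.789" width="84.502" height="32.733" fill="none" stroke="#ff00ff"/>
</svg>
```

(Gcodetools for Inkscape — laser output)
G21
G90
G00 X84.817 Y77.874
M3 S488
G01 X104.496 Y73.003 F1997
G01 X120.376 Y23.909 F1997
G01 X72.226 Y5.511 F1997
G01 X137.359 Y91.962 F1997
G01 X15.848 Y55.604 F1997
M5
G00 X113.396 Y72.893
M3 S848
G01 X112.567 Y22.517 F904
G01 X23.871 Y21.965 F904
G01 X113.396 Y72.893 F904
M5
G00 X8.587 Y82.176
M3 S488
G01 X178.424 Y40.589 F1997
G01 X30.348 Y53.420 F1997
G01 X61.003 Y69.968 F1997
G01 X54.059 Y18.185 F1997
M5
G00 X139.563 Y34.978
M3 S303
G01 X55.351 Y69.406 F2148
G01 X95.526 Y73.606 F2148
G01 X33.314 Y60.325 F2148
G01 X183.458 Y11.659 F2148
G01 X139.563 Y34.978 F2148
M5
G00 X12.567 Y73.125
M3 S488
G01 X97.069 Y73.125 F1997
G01 X97.069 Y40.392 F1997
G01 X12.567 Y40.392 F1997
G01 X12.567 Y73.125 F1997
M5
G00 X0.000 Y0.000

viewBox `0 0 194.432 97.914` with mm width/height → 1 unit = 1 mm. Flip: y_m = 97.914 − y_svg.

**Shape 1** — `<polyline>` open polyline, stroke `#ff00ff` → score (S488, F1997). Machine vertices: (84.817,77.874) → (104.496,73.003) → (120.376,23.909) → (72.226,5.511) → (137.359,91.962) → (15.848,55.604). Open path.

**Shape 2** — `<polygon>` closed polygon, stroke `#ff0000` → cut (S848, F904). Machine vertices: (113.396,72.893) → (112.567,22.517) → (23.871,21.965) → (113.396,72.893). Closed: final G1 returns to the first vertex.

**Shape 3** — `<polyline>` open polyline, stroke `#ff00ff` → score (S488, F1997). Machine vertices: (8.587,82.176) → (178.424,40.589) → (30.348,53.420) → (61.003,69.968) → (54.059,18.185). Open path.

**Shape 4** — `<polygon>` closed polygon, stroke `#ff8800` → engrave (S303, F2148). Machine vertices: (139.563,34.978) → (55.351,69.406) → (95.526,73.606) → (33.314,60.325) → (183.458,11.659) → (139.563,34.978). Closed: final G1 returns to the first vertex.

**Shape 5** — `<rect>` rectangle, stroke `#ff00ff` → score (S488, F1997). Machine vertices: (12.567,73.125) → (97.069,73.125) → (97.069,40.392) → (12.567,40.392) → (12.567,73.125). Closed: final G1 returns to the first vertex.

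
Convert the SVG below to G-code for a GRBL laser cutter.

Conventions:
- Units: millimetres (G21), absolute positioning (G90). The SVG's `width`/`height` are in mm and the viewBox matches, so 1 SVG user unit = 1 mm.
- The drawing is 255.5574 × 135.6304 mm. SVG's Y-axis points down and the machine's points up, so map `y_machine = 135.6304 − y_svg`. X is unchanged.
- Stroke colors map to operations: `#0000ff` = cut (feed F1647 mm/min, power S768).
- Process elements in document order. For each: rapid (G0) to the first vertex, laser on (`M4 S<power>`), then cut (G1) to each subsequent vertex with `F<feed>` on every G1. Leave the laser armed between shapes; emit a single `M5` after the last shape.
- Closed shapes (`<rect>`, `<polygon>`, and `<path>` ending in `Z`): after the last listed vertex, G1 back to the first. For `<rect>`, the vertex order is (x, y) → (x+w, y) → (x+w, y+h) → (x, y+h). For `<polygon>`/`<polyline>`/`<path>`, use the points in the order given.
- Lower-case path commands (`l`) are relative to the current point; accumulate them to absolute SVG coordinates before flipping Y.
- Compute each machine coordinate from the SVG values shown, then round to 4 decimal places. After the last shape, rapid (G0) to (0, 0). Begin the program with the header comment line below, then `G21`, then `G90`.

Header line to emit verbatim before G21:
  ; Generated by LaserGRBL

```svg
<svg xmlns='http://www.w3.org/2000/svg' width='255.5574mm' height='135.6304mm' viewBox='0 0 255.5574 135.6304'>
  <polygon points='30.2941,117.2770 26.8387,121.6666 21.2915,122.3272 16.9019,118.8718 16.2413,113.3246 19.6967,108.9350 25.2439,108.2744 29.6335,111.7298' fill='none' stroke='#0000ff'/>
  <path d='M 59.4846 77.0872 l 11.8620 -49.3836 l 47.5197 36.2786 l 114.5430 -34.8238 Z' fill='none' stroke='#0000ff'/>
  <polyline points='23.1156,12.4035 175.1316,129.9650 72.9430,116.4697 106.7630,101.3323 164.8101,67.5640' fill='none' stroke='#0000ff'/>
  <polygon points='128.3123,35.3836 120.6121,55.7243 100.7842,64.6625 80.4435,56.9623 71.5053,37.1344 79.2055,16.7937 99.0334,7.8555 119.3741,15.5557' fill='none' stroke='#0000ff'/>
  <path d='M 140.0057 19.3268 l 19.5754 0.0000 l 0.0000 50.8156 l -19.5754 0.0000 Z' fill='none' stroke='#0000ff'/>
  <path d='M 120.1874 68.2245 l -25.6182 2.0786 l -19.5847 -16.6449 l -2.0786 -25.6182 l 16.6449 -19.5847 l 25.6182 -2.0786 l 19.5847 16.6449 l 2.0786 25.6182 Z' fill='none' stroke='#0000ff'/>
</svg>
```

; Generated by LaserGRBL
G21
G90
G0 X30.2941 Y18.3534
M4 S768
G1 X26.8387 Y13.9638 F1647
G1 X21.2915 Y13.3032 F1647
G1 X16.9019 Y16.7586 F1647
G1 X16.2413 Y22.3058 F1647
G1 X19.6967 Y26.6954 F1647
G1 X25.2439 Y27.3560 F1647
G1 X29.6335 Y23.9006 F1647
G1 X30.2941 Y18.3534 F1647
G0 X59.4846 Y58.5432
M4 S768
G1 X71.3466 Y107.9268 F1647
G1 X118.8663 Y71.6482 F1647
G1 X233.4093 Y106.4720 F1647
G1 X59.4846 Y58.5432 F1647
G0 X23.1156 Y123.2269
M4 S768
G1 X175.1316 Y5.6654 F1647
G1 X72.9430 Y19.1607 F1647
G1 X106.7630 Y34.2981 F1647
G1 X164.8101 Y68.0664 F1647
G0 X128.3123 Y100.2468
M4 S768
G1 X120.6121 Y79.9061 F1647
G1 X100.7842 Y70.9679 F1647
G1 X80.4435 Y78.6681 F1647
G1 X71.5053 Y98.4960 F1647
G1 X79.2055 Y118.8367 F1647
G1 X99.0334 Y127.7749 F1647
G1 X119.3741 Y120.0747 F1647
G1 X128.3123 Y100.2468 F1647
G0 X140.0057 Y116.3036
M4 S768
G1 X159.5811 Y116.3036 F1647
G1 X159.5811 Y65.4880 F1647
G1 X140.0057 Y65.4880 F1647
G1 X140.0057 Y116.3036 F1647
G0 X120.1874 Y67.4059
M4 S768
G1 X94.5692 Y65.3273 F1647
G1 X74.9845 Y81.9722 F1647
G1 X72.9059 Y107.5904 F1647
G1 X89.5508 Y127.1751 F1647
G1 X115.1690 Y129.2537 F1647
G1 X134.7537 Y112.6088 F1647
G1 X136.8323 Y86.9906 F1647
G1 X120.1874 Y67.4059 F1647
M5
G0 X0.0000 Y0.0000

1 u = 1 mm; y_m = 135.6304 − y.

[1] `<polygon>` regular polygon, #0000ff→cut S768 F1647: (30.2941,18.3534) → (26.8387,13.9638) → (21.2915,13.3032) → (16.9019,16.7586) → (16.2413,22.3058) → (19.6967,26.6954) → (25.2439,27.3560) → (29.6335,23.9006) → (30.2941,18.3534) (closed)

[2] `<path>` closed polygon, #0000ff→cut S768 F1647: (59.4846,58.5432) → (71.3466,107.9268) → (118.8663,71.6482) → (233.4093,106.4720) → (59.4846,58.5432) (closed)

[3] `<polyline>` open polyline, #0000ff→cut S768 F1647: (23.1156,123.2269) → (175.1316,5.6654) → (72.9430,19.1607) → (106.7630,34.2981) → (164.8101,68.0664)

[4] `<polygon>` regular polygon, #0000ff→cut S768 F1647: (128.3123,100.2468) → (120.6121,79.9061) → (100.7842,70.9679) → (80.4435,78.6681) → (71.5053,98.4960) → (79.2055,118.8367) → (99.0334,127.7749) → (119.3741,120.0747) → (128.3123,100.2468) (closed)

[5] `<path>` rectangle, #0000ff→cut S768 F1647: (140.0057,116.3036) → (159.5811,116.3036) → (159.5811,65.4880) → (140.0057,65.4880) → (140.0057,116.3036) (closed)

[6] `<path>` regular polygon, #0000ff→cut S768 F1647: (120.1874,67.4059) → (94.5692,65.3273) → (74.9845,81.9722) → (72.9059,107.5904) → (89.5508,127.1751) → (115.1690,129.2537) → (134.7537,112.6088) → (136.8323,86.9906) → (120.1874,67.4059) (closed)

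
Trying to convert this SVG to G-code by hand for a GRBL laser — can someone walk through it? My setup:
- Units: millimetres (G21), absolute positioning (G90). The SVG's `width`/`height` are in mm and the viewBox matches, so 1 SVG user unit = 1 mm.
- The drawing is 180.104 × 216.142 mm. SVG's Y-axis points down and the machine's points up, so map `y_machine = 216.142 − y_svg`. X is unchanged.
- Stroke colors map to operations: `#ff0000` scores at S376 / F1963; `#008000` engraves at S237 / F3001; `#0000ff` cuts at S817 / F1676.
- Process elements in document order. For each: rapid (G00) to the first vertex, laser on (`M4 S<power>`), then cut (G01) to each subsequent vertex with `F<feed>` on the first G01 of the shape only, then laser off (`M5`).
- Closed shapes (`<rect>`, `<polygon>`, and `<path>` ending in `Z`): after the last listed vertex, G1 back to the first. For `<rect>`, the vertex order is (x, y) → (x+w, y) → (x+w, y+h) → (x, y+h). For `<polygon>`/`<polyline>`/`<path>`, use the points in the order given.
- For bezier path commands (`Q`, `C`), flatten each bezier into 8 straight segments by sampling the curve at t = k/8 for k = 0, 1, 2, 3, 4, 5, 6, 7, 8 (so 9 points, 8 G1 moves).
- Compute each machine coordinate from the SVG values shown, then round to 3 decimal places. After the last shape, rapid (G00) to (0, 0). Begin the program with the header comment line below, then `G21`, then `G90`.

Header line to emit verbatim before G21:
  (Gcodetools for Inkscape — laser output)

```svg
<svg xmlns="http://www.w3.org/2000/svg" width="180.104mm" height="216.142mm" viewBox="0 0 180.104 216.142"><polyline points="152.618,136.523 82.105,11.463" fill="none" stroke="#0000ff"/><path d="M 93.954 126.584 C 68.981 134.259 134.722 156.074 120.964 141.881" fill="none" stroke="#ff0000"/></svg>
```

(Gcodetools for Inkscape — laser output)
G21
G90
G00 X152.618 Y79.619
M4 S817
G01 X82.105 Y204.679 F1676
M5
G00 X93.954 Y89.558
M4 S376
G01 X88.509 Y86.115 F1963
G01 X89.574 Y81.934
G01 X95.153 Y77.603
G01 X103.253 Y73.709
G01 X111.879 Y70.840
G01 X119.036 Y69.584
G01 X122.729 Y70.529
G01 X120.964 Y74.261
M5
G00 X0.000 Y0.000

Since the viewBox matches the mm dimensions, user units are millimetres directly. The only transform is the Y-flip y_m = 216.142 − y_svg.

Shape 1 is a line segment drawn with `<polyline>`. Its stroke #0000ff means cut at S817, F1676. After flipping Y the toolpath is (152.618,79.619) → (82.105,204.679).

Shape 2 is a cubic bezier drawn with `<path>`. Its stroke #ff0000 means score at S376, F1963. After flipping Y the toolpath is (93.954,89.558) → (88.509,86.115) → (89.574,81.934) → (95.153,77.603) → (103.253,73.709) → (111.879,70.840) → (119.036,69.584) → (122.729,70.529) → (120.964,74.261).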